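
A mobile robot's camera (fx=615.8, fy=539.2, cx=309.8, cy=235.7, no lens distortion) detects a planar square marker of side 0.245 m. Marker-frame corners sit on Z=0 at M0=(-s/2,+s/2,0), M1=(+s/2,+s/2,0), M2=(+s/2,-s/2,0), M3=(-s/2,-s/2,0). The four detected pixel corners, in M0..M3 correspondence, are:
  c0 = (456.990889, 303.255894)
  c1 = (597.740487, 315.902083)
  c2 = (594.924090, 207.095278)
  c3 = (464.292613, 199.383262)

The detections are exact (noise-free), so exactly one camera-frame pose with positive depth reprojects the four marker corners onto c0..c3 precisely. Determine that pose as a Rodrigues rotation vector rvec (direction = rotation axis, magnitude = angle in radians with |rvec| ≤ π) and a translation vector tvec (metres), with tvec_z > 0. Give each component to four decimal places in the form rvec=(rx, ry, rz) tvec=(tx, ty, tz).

rvec=(-0.3787, 0.1696, 0.1169) tvec=(0.4109, 0.0402, 1.1638)

Intrinsics K: fx=615.8, fy=539.2, cx=309.8, cy=235.7
Marker side s = 0.245 m; corners in marker frame (Z=0):
  M0 = (-0.1225, +0.1225, 0)
  M1 = (+0.1225, +0.1225, 0)
  M2 = (+0.1225, -0.1225, 0)
  M3 = (-0.1225, -0.1225, 0)
Detected image corners:
  c0 = (456.990889, 303.255894) px
  c1 = (597.740487, 315.902083) px
  c2 = (594.924090, 207.095278) px
  c3 = (464.292613, 199.383262) px
Planar DLT: solve 8×8 A·h = b for H (H[2,2]=1):
  H  [+468.50383 -171.80509 +527.19941]
  H  [+0.14291 +355.12415 +254.30977]
  H  [-0.16000 -0.30700 +1.00000]
B = K⁻¹H; ‖b₁‖=0.859252, ‖b₂‖=0.859252; λ = 2/(‖b₁‖+‖b₂‖) = 1.163803, sign → tz>0 ⇒ λ=+1.163803
r₁ = λ·B[:,0] = (+0.97911,+0.08171,-0.18621); r₂ = λ·B[:,1] = (-0.14495,+0.92268,-0.35729)
r₃ = r₁×r₂ = (+0.14262,+0.37682,+0.91524); SVD([r₁ r₂ r₃]) → R = UVᵀ:
  R  [+0.97911 -0.14495 +0.14262]
  R  [+0.08171 +0.92268 +0.37682]
  R  [-0.18621 -0.35729 +0.91524]
t = (+0.41086, +0.04017, +1.16380) m
tr R = 2.817027; θ = arccos((tr R − 1)/2) = 0.431083 rad = 24.699°
axis k = ((R−Rᵀ)₃₂, (R−Rᵀ)₁₃, (R−Rᵀ)₂₁) / (2 sinθ) = (-0.878421, +0.393472, +0.271211)
rvec = θ·k = (-0.378673, +0.169619, +0.116915)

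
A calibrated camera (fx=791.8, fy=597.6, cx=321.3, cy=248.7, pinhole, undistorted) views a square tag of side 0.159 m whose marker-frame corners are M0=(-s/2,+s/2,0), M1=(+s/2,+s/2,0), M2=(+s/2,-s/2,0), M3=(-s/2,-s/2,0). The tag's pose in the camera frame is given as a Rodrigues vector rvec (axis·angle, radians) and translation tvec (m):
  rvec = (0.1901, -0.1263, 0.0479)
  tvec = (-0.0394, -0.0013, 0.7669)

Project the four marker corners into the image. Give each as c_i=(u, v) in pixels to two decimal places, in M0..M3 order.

Intrinsics K: fx=791.8, fy=597.6, cx=321.3, cy=248.7
Marker side s = 0.159 m; corners in marker frame (Z=0):
  M0 = (-0.0795, +0.0795, 0)
  M1 = (+0.0795, +0.0795, 0)
  M2 = (+0.0795, -0.0795, 0)
  M3 = (-0.0795, -0.0795, 0)
rvec = (0.1901, -0.1263, 0.0479), |rvec| = θ = 0.23320 rad = 13.362°
Rodrigues: sinθ=0.23110, 1−cosθ=0.02707; R = I + sinθ·[k]× + (1−cosθ)·[k]×²:
    [+0.99092 -0.05942 -0.12063]
    [+0.03552 +0.98087 -0.19139]
    [+0.12969 +0.18537 +0.97407]
t = (-0.0394, -0.0013, 0.7669) m
M0: Pc = R·M0+t = (-0.12290, +0.07386, +0.77133); u = 791.8·(-0.12290)/0.77133 + 321.3 = 195.1361, v = 597.6·(+0.07386)/0.77133 + 248.7 = 305.9211
M1: Pc = R·M1+t = (+0.03465, +0.07950, +0.79195); u = 791.8·(+0.03465)/0.79195 + 321.3 = 355.9479, v = 597.6·(+0.07950)/0.79195 + 248.7 = 308.6925
M2: Pc = R·M2+t = (+0.04410, -0.07646, +0.76247); u = 791.8·(+0.04410)/0.76247 + 321.3 = 367.0979, v = 597.6·(-0.07646)/0.76247 + 248.7 = 188.7767
M3: Pc = R·M3+t = (-0.11345, -0.08210, +0.74185); u = 791.8·(-0.11345)/0.74185 + 321.3 = 200.2071, v = 597.6·(-0.08210)/0.74185 + 248.7 = 182.5620

c0=(195.14, 305.92) c1=(355.95, 308.69) c2=(367.10, 188.78) c3=(200.21, 182.56)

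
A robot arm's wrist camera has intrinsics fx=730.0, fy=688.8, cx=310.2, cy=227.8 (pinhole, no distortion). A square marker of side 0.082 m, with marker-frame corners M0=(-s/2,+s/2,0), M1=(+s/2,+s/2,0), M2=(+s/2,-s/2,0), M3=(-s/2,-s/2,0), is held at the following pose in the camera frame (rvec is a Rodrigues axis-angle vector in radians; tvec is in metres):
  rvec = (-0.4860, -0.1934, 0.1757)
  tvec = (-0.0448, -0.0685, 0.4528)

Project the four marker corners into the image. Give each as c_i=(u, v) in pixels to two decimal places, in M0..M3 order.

Intrinsics K: fx=730.0, fy=688.8, cx=310.2, cy=227.8
Marker side s = 0.082 m; corners in marker frame (Z=0):
  M0 = (-0.0410, +0.0410, 0)
  M1 = (+0.0410, +0.0410, 0)
  M2 = (+0.0410, -0.0410, 0)
  M3 = (-0.0410, -0.0410, 0)
rvec = (-0.4860, -0.1934, 0.1757), |rvec| = θ = 0.55179 rad = 31.615°
Rodrigues: sinθ=0.52421, 1−cosθ=0.14841; R = I + sinθ·[k]× + (1−cosθ)·[k]×²:
    [+0.96672 -0.12110 -0.22536]
    [+0.21273 +0.86982 +0.44515]
    [+0.14211 -0.47827 +0.86664]
t = (-0.0448, -0.0685, 0.4528) m
M0: Pc = R·M0+t = (-0.08940, -0.04156, +0.42736); u = 730.0·(-0.08940)/0.42736 + 310.2 = 157.4905, v = 688.8·(-0.04156)/0.42736 + 227.8 = 160.8169
M1: Pc = R·M1+t = (-0.01013, -0.02412, +0.43902); u = 730.0·(-0.01013)/0.43902 + 310.2 = 293.3563, v = 688.8·(-0.02412)/0.43902 + 227.8 = 189.9642
M2: Pc = R·M2+t = (-0.00020, -0.09544, +0.47824); u = 730.0·(-0.00020)/0.47824 + 310.2 = 309.8959, v = 688.8·(-0.09544)/0.47824 + 227.8 = 90.3376
M3: Pc = R·M3+t = (-0.07947, -0.11288, +0.46658); u = 730.0·(-0.07947)/0.46658 + 310.2 = 185.8633, v = 688.8·(-0.11288)/0.46658 + 227.8 = 61.1521

c0=(157.49, 160.82) c1=(293.36, 189.96) c2=(309.90, 90.34) c3=(185.86, 61.15)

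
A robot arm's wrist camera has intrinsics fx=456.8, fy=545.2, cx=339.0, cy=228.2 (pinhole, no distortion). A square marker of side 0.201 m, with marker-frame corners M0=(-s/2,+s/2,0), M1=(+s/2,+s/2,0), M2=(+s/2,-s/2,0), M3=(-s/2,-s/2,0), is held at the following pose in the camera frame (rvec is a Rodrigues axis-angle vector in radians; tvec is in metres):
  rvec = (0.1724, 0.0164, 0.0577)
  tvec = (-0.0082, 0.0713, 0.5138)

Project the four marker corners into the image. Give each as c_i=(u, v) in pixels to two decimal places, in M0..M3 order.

Intrinsics K: fx=456.8, fy=545.2, cx=339.0, cy=228.2
Marker side s = 0.201 m; corners in marker frame (Z=0):
  M0 = (-0.1005, +0.1005, 0)
  M1 = (+0.1005, +0.1005, 0)
  M2 = (+0.1005, -0.1005, 0)
  M3 = (-0.1005, -0.1005, 0)
rvec = (0.1724, 0.0164, 0.0577), |rvec| = θ = 0.18254 rad = 10.459°
Rodrigues: sinθ=0.18153, 1−cosθ=0.01661; R = I + sinθ·[k]× + (1−cosθ)·[k]×²:
    [+0.99821 -0.05597 +0.02127]
    [+0.05879 +0.98352 -0.17097]
    [-0.01135 +0.17192 +0.98505]
t = (-0.0082, 0.0713, 0.5138) m
M0: Pc = R·M0+t = (-0.11414, +0.16424, +0.53222); u = 456.8·(-0.11414)/0.53222 + 339.0 = 241.0302, v = 545.2·(+0.16424)/0.53222 + 228.2 = 396.4414
M1: Pc = R·M1+t = (+0.08649, +0.17605, +0.52994); u = 456.8·(+0.08649)/0.52994 + 339.0 = 413.5575, v = 545.2·(+0.17605)/0.52994 + 228.2 = 409.3228
M2: Pc = R·M2+t = (+0.09774, -0.02164, +0.49538); u = 456.8·(+0.09774)/0.49538 + 339.0 = 429.1321, v = 545.2·(-0.02164)/0.49538 + 228.2 = 204.3888
M3: Pc = R·M3+t = (-0.10289, -0.03345, +0.49766); u = 456.8·(-0.10289)/0.49766 + 339.0 = 244.5540, v = 545.2·(-0.03345)/0.49766 + 228.2 = 191.5525

c0=(241.03, 396.44) c1=(413.56, 409.32) c2=(429.13, 204.39) c3=(244.55, 191.55)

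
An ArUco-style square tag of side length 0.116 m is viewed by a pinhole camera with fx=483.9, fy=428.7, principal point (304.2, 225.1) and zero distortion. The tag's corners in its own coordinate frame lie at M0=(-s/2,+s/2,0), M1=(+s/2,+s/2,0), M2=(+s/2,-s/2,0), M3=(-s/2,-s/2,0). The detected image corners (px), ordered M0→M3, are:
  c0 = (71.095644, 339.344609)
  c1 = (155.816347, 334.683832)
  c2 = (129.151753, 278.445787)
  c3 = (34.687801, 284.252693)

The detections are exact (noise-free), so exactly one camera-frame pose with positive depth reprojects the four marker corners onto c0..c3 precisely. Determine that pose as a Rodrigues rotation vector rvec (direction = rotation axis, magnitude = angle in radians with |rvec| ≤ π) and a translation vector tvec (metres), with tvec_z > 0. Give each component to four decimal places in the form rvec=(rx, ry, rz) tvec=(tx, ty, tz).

rvec=(0.6361, 0.0275, -0.0888) tvec=(-0.2602, 0.1222, 0.6116)

Intrinsics K: fx=483.9, fy=428.7, cx=304.2, cy=225.1
Marker side s = 0.116 m; corners in marker frame (Z=0):
  M0 = (-0.0580, +0.0580, 0)
  M1 = (+0.0580, +0.0580, 0)
  M2 = (+0.0580, -0.0580, 0)
  M3 = (-0.0580, -0.0580, 0)
Detected image corners:
  c0 = (71.095644, 339.344609) px
  c1 = (155.816347, 334.683832) px
  c2 = (129.151753, 278.445787) px
  c3 = (34.687801, 284.252693) px
Planar DLT: solve 8×8 A·h = b for H (H[2,2]=1):
  H  [+761.54113 +366.63174 +98.34842]
  H  [-71.58229 +779.11860 +310.75741]
  H  [-0.08649 +0.96795 +1.00000]
B = K⁻¹H; ‖b₁‖=1.634948, ‖b₂‖=1.634948; λ = 2/(‖b₁‖+‖b₂‖) = 0.611640, sign → tz>0 ⇒ λ=+0.611640
r₁ = λ·B[:,0] = (+0.99583,-0.07435,-0.05290); r₂ = λ·B[:,1] = (+0.09124,+0.80073,+0.59204)
r₃ = r₁×r₂ = (-0.00166,-0.59439,+0.80417); SVD([r₁ r₂ r₃]) → R = UVᵀ:
  R  [+0.99583 +0.09124 -0.00166]
  R  [-0.07435 +0.80073 -0.59439]
  R  [-0.05290 +0.59204 +0.80417]
t = (-0.26019, +0.12221, +0.61164) m
tr R = 2.600729; θ = arccos((tr R − 1)/2) = 0.642893 rad = 36.835°
axis k = ((R−Rᵀ)₃₂, (R−Rᵀ)₁₃, (R−Rᵀ)₂₁) / (2 sinθ) = (+0.989496, +0.042733, -0.138102)
rvec = θ·k = (+0.636140, +0.027472, -0.088785)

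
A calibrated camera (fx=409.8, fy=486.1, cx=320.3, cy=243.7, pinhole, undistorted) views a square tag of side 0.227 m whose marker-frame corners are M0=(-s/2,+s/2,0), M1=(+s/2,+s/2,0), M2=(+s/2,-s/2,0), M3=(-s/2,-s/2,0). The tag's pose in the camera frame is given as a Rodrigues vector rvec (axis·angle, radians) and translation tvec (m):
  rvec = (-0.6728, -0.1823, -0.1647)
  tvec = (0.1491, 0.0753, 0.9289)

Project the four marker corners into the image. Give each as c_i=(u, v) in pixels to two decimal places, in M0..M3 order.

c0=(351.04, 344.45) c1=(451.32, 327.28) c2=(414.71, 232.96) c3=(326.66, 242.88)

Intrinsics K: fx=409.8, fy=486.1, cx=320.3, cy=243.7
Marker side s = 0.227 m; corners in marker frame (Z=0):
  M0 = (-0.1135, +0.1135, 0)
  M1 = (+0.1135, +0.1135, 0)
  M2 = (+0.1135, -0.1135, 0)
  M3 = (-0.1135, -0.1135, 0)
rvec = (-0.6728, -0.1823, -0.1647), |rvec| = θ = 0.71625 rad = 41.038°
Rodrigues: sinθ=0.65656, 1−cosθ=0.24573; R = I + sinθ·[k]× + (1−cosθ)·[k]×²:
    [+0.97109 +0.20972 -0.11403]
    [-0.09223 +0.77019 +0.63111]
    [+0.22018 -0.60235 +0.76726]
t = (0.1491, 0.0753, 0.9289) m
M0: Pc = R·M0+t = (+0.06268, +0.17318, +0.83554); u = 409.8·(+0.06268)/0.83554 + 320.3 = 351.0445, v = 486.1·(+0.17318)/0.83554 + 243.7 = 344.4547
M1: Pc = R·M1+t = (+0.28312, +0.15225, +0.88552); u = 409.8·(+0.28312)/0.88552 + 320.3 = 451.3223, v = 486.1·(+0.15225)/0.88552 + 243.7 = 327.2755
M2: Pc = R·M2+t = (+0.23552, -0.02258, +1.02226); u = 409.8·(+0.23552)/1.02226 + 320.3 = 414.7127, v = 486.1·(-0.02258)/1.02226 + 243.7 = 232.9609
M3: Pc = R·M3+t = (+0.01508, -0.00165, +0.97228); u = 409.8·(+0.01508)/0.97228 + 320.3 = 326.6551, v = 486.1·(-0.00165)/0.97228 + 243.7 = 242.8757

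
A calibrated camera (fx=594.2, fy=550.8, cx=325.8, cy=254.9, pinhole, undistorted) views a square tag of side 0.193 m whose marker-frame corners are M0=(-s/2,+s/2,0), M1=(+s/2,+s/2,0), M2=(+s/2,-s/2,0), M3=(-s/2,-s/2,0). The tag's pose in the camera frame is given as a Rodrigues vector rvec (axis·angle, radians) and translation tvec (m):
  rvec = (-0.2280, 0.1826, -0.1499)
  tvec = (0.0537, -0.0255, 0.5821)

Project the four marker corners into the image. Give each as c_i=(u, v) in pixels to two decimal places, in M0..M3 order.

Intrinsics K: fx=594.2, fy=550.8, cx=325.8, cy=254.9
Marker side s = 0.193 m; corners in marker frame (Z=0):
  M0 = (-0.0965, +0.0965, 0)
  M1 = (+0.0965, +0.0965, 0)
  M2 = (+0.0965, -0.0965, 0)
  M3 = (-0.0965, -0.0965, 0)
rvec = (-0.2280, 0.1826, -0.1499), |rvec| = θ = 0.32832 rad = 18.812°
Rodrigues: sinθ=0.32246, 1−cosθ=0.05342; R = I + sinθ·[k]× + (1−cosθ)·[k]×²:
    [+0.97234 +0.12659 +0.19627]
    [-0.16785 +0.96311 +0.21036]
    [-0.16240 -0.23749 +0.95772]
t = (0.0537, -0.0255, 0.5821) m
M0: Pc = R·M0+t = (-0.02792, +0.08364, +0.57485); u = 594.2·(-0.02792)/0.57485 + 325.8 = 296.9455, v = 550.8·(+0.08364)/0.57485 + 254.9 = 335.0377
M1: Pc = R·M1+t = (+0.15975, +0.05124, +0.54351); u = 594.2·(+0.15975)/0.54351 + 325.8 = 500.4457, v = 550.8·(+0.05124)/0.54351 + 254.9 = 306.8293
M2: Pc = R·M2+t = (+0.13532, -0.13464, +0.58935); u = 594.2·(+0.13532)/0.58935 + 325.8 = 462.2296, v = 550.8·(-0.13464)/0.58935 + 254.9 = 129.0685
M3: Pc = R·M3+t = (-0.05235, -0.10224, +0.62069); u = 594.2·(-0.05235)/0.62069 + 325.8 = 275.6868, v = 550.8·(-0.10224)/0.62069 + 254.9 = 164.1703

c0=(296.95, 335.04) c1=(500.45, 306.83) c2=(462.23, 129.07) c3=(275.69, 164.17)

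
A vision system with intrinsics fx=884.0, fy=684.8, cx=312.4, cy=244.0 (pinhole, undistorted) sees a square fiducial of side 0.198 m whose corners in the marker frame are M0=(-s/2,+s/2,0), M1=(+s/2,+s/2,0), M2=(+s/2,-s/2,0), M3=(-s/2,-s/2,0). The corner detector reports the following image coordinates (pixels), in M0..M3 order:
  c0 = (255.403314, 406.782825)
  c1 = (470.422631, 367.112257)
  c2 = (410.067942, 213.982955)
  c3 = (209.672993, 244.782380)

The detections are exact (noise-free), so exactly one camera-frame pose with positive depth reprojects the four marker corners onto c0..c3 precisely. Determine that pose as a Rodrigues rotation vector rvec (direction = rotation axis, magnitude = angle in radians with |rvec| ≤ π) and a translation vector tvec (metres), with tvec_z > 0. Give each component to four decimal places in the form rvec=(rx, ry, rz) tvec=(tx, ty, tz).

rvec=(-0.3540, -0.1224, -0.2239) tvec=(0.0229, 0.0720, 0.8132)

Intrinsics K: fx=884.0, fy=684.8, cx=312.4, cy=244.0
Marker side s = 0.198 m; corners in marker frame (Z=0):
  M0 = (-0.0990, +0.0990, 0)
  M1 = (+0.0990, +0.0990, 0)
  M2 = (+0.0990, -0.0990, 0)
  M3 = (-0.0990, -0.0990, 0)
Detected image corners:
  c0 = (255.403314, 406.782825) px
  c1 = (470.422631, 367.112257) px
  c2 = (410.067942, 213.982955) px
  c3 = (209.672993, 244.782380) px
Planar DLT: solve 8×8 A·h = b for H (H[2,2]=1):
  H  [+1112.72618 +132.33387 +337.32034]
  H  [-117.34423 +670.52053 +304.66773]
  H  [+0.19377 -0.40508 +1.00000]
B = K⁻¹H; ‖b₁‖=1.229660, ‖b₂‖=1.229660; λ = 2/(‖b₁‖+‖b₂‖) = 0.813233, sign → tz>0 ⇒ λ=+0.813233
r₁ = λ·B[:,0] = (+0.96796,-0.19550,+0.15758); r₂ = λ·B[:,1] = (+0.23816,+0.91365,-0.32943)
r₃ = r₁×r₂ = (-0.07957,+0.35640,+0.93094); SVD([r₁ r₂ r₃]) → R = UVᵀ:
  R  [+0.96796 +0.23816 -0.07957]
  R  [-0.19550 +0.91365 +0.35640]
  R  [+0.15758 -0.32943 +0.93094]
t = (+0.02293, +0.07205, +0.81323) m
tr R = 2.812554; θ = arccos((tr R − 1)/2) = 0.436406 rad = 25.004°
axis k = ((R−Rᵀ)₃₂, (R−Rᵀ)₁₃, (R−Rᵀ)₂₁) / (2 sinθ) = (-0.811272, -0.280523, -0.512977)
rvec = θ·k = (-0.354044, -0.122422, -0.223866)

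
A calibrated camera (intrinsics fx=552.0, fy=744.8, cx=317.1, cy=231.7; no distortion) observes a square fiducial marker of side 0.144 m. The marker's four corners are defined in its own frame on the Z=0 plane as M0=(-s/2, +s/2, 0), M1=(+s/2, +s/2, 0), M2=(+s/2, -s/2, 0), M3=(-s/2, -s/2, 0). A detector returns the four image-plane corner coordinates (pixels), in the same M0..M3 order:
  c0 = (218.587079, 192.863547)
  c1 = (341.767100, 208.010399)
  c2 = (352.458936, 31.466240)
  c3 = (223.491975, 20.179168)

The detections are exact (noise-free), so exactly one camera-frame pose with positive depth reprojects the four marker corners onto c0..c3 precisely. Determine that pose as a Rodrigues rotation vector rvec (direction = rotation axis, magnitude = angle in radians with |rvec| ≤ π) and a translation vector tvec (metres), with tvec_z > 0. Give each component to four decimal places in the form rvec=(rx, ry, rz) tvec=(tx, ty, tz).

Intrinsics K: fx=552.0, fy=744.8, cx=317.1, cy=231.7
Marker side s = 0.144 m; corners in marker frame (Z=0):
  M0 = (-0.0720, +0.0720, 0)
  M1 = (+0.0720, +0.0720, 0)
  M2 = (+0.0720, -0.0720, 0)
  M3 = (-0.0720, -0.0720, 0)
Detected image corners:
  c0 = (218.587079, 192.863547) px
  c1 = (341.767100, 208.010399) px
  c2 = (352.458936, 31.466240) px
  c3 = (223.491975, 20.179168) px
Planar DLT: solve 8×8 A·h = b for H (H[2,2]=1):
  H  [+824.83918 +33.54564 +283.18740]
  H  [+72.07968 +1247.25243 +114.98072]
  H  [-0.17680 +0.30782 +1.00000]
B = K⁻¹H; ‖b₁‖=1.612762, ‖b₂‖=1.612762; λ = 2/(‖b₁‖+‖b₂‖) = 0.620054, sign → tz>0 ⇒ λ=+0.620054
r₁ = λ·B[:,0] = (+0.98951,+0.09411,-0.10963); r₂ = λ·B[:,1] = (-0.07196,+0.97897,+0.19087)
r₃ = r₁×r₂ = (+0.12529,-0.18097,+0.97548); SVD([r₁ r₂ r₃]) → R = UVᵀ:
  R  [+0.98951 -0.07196 +0.12529]
  R  [+0.09411 +0.97897 -0.18097]
  R  [-0.10963 +0.19087 +0.97548]
t = (-0.03809, -0.09717, +0.62005) m
tr R = 2.943957; θ = arccos((tr R − 1)/2) = 0.237291 rad = 13.596°
axis k = ((R−Rᵀ)₃₂, (R−Rᵀ)₁₃, (R−Rᵀ)₂₁) / (2 sinθ) = (+0.790917, +0.499668, +0.353245)
rvec = θ·k = (+0.187677, +0.118567, +0.083822)

rvec=(0.1877, 0.1186, 0.0838) tvec=(-0.0381, -0.0972, 0.6201)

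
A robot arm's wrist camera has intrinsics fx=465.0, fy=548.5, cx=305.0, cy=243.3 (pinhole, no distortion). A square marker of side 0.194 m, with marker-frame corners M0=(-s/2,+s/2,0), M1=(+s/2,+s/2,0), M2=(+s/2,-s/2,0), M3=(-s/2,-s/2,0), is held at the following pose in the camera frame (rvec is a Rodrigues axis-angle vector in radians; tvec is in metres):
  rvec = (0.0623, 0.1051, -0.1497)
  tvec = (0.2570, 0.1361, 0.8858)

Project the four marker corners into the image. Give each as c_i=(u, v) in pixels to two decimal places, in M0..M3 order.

c0=(395.96, 392.92) c1=(498.89, 378.93) c2=(485.47, 259.85) c3=(381.64, 276.84)

Intrinsics K: fx=465.0, fy=548.5, cx=305.0, cy=243.3
Marker side s = 0.194 m; corners in marker frame (Z=0):
  M0 = (-0.0970, +0.0970, 0)
  M1 = (+0.0970, +0.0970, 0)
  M2 = (+0.0970, -0.0970, 0)
  M3 = (-0.0970, -0.0970, 0)
rvec = (0.0623, 0.1051, -0.1497), |rvec| = θ = 0.19323 rad = 11.071°
Rodrigues: sinθ=0.19203, 1−cosθ=0.01861; R = I + sinθ·[k]× + (1−cosθ)·[k]×²:
    [+0.98332 +0.15203 +0.09980]
    [-0.14551 +0.98690 -0.06976]
    [-0.10910 +0.05407 +0.99256]
t = (0.2570, 0.1361, 0.8858) m
M0: Pc = R·M0+t = (+0.17636, +0.24594, +0.90163); u = 465.0·(+0.17636)/0.90163 + 305.0 = 395.9574, v = 548.5·(+0.24594)/0.90163 + 243.3 = 392.9181
M1: Pc = R·M1+t = (+0.36713, +0.21771, +0.88046); u = 465.0·(+0.36713)/0.88046 + 305.0 = 498.8928, v = 548.5·(+0.21771)/0.88046 + 243.3 = 378.9293
M2: Pc = R·M2+t = (+0.33764, +0.02626, +0.86997); u = 465.0·(+0.33764)/0.86997 + 305.0 = 485.4658, v = 548.5·(+0.02626)/0.86997 + 243.3 = 259.8545
M3: Pc = R·M3+t = (+0.14687, +0.05449, +0.89114); u = 465.0·(+0.14687)/0.89114 + 305.0 = 381.6377, v = 548.5·(+0.05449)/0.89114 + 243.3 = 276.8360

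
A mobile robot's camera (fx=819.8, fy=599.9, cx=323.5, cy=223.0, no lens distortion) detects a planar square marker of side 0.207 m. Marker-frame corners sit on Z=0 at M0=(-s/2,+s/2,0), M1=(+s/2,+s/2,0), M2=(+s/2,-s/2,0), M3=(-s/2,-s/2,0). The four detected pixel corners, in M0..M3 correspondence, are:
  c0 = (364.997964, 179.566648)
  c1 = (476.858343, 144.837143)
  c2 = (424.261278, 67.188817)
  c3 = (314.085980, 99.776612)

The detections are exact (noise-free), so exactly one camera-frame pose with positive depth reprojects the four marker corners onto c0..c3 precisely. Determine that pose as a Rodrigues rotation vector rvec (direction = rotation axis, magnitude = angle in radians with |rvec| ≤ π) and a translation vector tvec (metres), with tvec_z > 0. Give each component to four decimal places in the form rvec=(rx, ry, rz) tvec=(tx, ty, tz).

Intrinsics K: fx=819.8, fy=599.9, cx=323.5, cy=223.0
Marker side s = 0.207 m; corners in marker frame (Z=0):
  M0 = (-0.1035, +0.1035, 0)
  M1 = (+0.1035, +0.1035, 0)
  M2 = (+0.1035, -0.1035, 0)
  M3 = (-0.1035, -0.1035, 0)
Detected image corners:
  c0 = (364.997964, 179.566648) px
  c1 = (476.858343, 144.837143) px
  c2 = (424.261278, 67.188817) px
  c3 = (314.085980, 99.776612) px
Planar DLT: solve 8×8 A·h = b for H (H[2,2]=1):
  H  [+569.23710 +205.72122 +395.22974]
  H  [-152.29110 +366.45487 +122.23977]
  H  [+0.08345 -0.11223 +1.00000]
B = K⁻¹H; ‖b₁‖=0.724991, ‖b₂‖=0.724991; λ = 2/(‖b₁‖+‖b₂‖) = 1.379327, sign → tz>0 ⇒ λ=+1.379327
r₁ = λ·B[:,0] = (+0.91233,-0.39294,+0.11510); r₂ = λ·B[:,1] = (+0.40721,+0.90012,-0.15480)
r₃ = r₁×r₂ = (-0.04278,+0.18810,+0.98122); SVD([r₁ r₂ r₃]) → R = UVᵀ:
  R  [+0.91233 +0.40721 -0.04278]
  R  [-0.39294 +0.90012 +0.18810]
  R  [+0.11510 -0.15480 +0.98122]
t = (+0.12069, -0.23167, +1.37933) m
tr R = 2.793667; θ = arccos((tr R − 1)/2) = 0.458238 rad = 26.255°
axis k = ((R−Rᵀ)₃₂, (R−Rᵀ)₁₃, (R−Rᵀ)₂₁) / (2 sinθ) = (-0.387571, -0.178450, -0.904403)
rvec = θ·k = (-0.177600, -0.081772, -0.414431)

rvec=(-0.1776, -0.0818, -0.4144) tvec=(0.1207, -0.2317, 1.3793)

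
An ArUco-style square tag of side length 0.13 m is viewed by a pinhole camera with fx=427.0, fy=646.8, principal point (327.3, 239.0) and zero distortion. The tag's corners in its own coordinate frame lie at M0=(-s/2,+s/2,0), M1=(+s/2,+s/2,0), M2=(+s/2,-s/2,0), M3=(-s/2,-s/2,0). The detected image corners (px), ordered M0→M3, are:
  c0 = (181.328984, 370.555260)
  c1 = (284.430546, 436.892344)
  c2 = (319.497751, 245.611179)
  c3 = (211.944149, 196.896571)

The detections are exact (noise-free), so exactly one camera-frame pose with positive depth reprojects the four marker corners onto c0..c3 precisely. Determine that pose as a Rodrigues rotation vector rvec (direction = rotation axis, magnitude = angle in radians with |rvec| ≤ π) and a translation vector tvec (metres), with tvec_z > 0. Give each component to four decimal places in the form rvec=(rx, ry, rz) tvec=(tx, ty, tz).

rvec=(-0.0101, 0.3509, 0.2752) tvec=(-0.0837, 0.0497, 0.4427)

Intrinsics K: fx=427.0, fy=646.8, cx=327.3, cy=239.0
Marker side s = 0.13 m; corners in marker frame (Z=0):
  M0 = (-0.0650, +0.0650, 0)
  M1 = (+0.0650, +0.0650, 0)
  M2 = (+0.0650, -0.0650, 0)
  M3 = (-0.0650, -0.0650, 0)
Detected image corners:
  c0 = (181.328984, 370.555260) px
  c1 = (284.430546, 436.892344) px
  c2 = (319.497751, 245.611179) px
  c3 = (211.944149, 196.896571) px
Planar DLT: solve 8×8 A·h = b for H (H[2,2]=1):
  H  [+618.22009 -230.54332 +246.57454]
  H  [+202.34535 +1426.82769 +311.55461]
  H  [-0.76974 +0.08514 +1.00000]
B = K⁻¹H; ‖b₁‖=2.258766, ‖b₂‖=2.258766; λ = 2/(‖b₁‖+‖b₂‖) = 0.442720, sign → tz>0 ⇒ λ=+0.442720
r₁ = λ·B[:,0] = (+0.90219,+0.26442,-0.34078); r₂ = λ·B[:,1] = (-0.26792,+0.96270,+0.03769)
r₃ = r₁×r₂ = (+0.33804,+0.05730,+0.93939); SVD([r₁ r₂ r₃]) → R = UVᵀ:
  R  [+0.90219 -0.26792 +0.33804]
  R  [+0.26442 +0.96270 +0.05730]
  R  [-0.34078 +0.03769 +0.93939]
t = (-0.08370, +0.04966, +0.44272) m
tr R = 2.804281; θ = arccos((tr R − 1)/2) = 0.446090 rad = 25.559°
axis k = ((R−Rᵀ)₃₂, (R−Rᵀ)₁₃, (R−Rᵀ)₂₁) / (2 sinθ) = (-0.022722, +0.786685, +0.616937)
rvec = θ·k = (-0.010136, +0.350933, +0.275209)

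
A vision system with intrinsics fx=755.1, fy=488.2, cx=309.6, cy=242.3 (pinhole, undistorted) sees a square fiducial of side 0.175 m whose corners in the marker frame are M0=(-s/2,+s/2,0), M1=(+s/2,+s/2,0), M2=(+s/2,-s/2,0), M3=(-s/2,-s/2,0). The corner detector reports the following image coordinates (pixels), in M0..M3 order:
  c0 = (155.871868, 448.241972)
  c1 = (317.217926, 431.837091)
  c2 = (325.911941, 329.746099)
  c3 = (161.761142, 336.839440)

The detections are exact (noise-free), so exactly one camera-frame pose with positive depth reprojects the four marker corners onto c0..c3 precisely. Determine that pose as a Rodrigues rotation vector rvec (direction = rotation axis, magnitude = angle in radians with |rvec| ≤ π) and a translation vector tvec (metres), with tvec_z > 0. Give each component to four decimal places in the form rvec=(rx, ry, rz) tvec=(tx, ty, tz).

rvec=(0.1035, -0.4069, 0.0320) tvec=(-0.0675, 0.2296, 0.7750)

Intrinsics K: fx=755.1, fy=488.2, cx=309.6, cy=242.3
Marker side s = 0.175 m; corners in marker frame (Z=0):
  M0 = (-0.0875, +0.0875, 0)
  M1 = (+0.0875, +0.0875, 0)
  M2 = (+0.0875, -0.0875, 0)
  M3 = (-0.0875, -0.0875, 0)
Detected image corners:
  c0 = (155.871868, 448.241972) px
  c1 = (317.217926, 431.837091) px
  c2 = (325.911941, 329.746099) px
  c3 = (161.761142, 336.839440) px
Planar DLT: solve 8×8 A·h = b for H (H[2,2]=1):
  H  [+1052.84057 -12.86413 +243.79628]
  H  [+130.48350 +655.73475 +386.97006]
  H  [+0.51182 +0.12141 +1.00000]
B = K⁻¹H; ‖b₁‖=1.290374, ‖b₂‖=1.290374; λ = 2/(‖b₁‖+‖b₂‖) = 0.774969, sign → tz>0 ⇒ λ=+0.774969
r₁ = λ·B[:,0] = (+0.91791,+0.01027,+0.39665); r₂ = λ·B[:,1] = (-0.05178,+0.99422,+0.09409)
r₃ = r₁×r₂ = (-0.39339,-0.10690,+0.91314); SVD([r₁ r₂ r₃]) → R = UVᵀ:
  R  [+0.91791 -0.05178 -0.39339]
  R  [+0.01027 +0.99422 -0.10690]
  R  [+0.39665 +0.09409 +0.91314]
t = (-0.06754, +0.22965, +0.77497) m
tr R = 2.825268; θ = arccos((tr R − 1)/2) = 0.421114 rad = 24.128°
axis k = ((R−Rᵀ)₃₂, (R−Rᵀ)₁₃, (R−Rᵀ)₂₁) / (2 sinθ) = (+0.245844, -0.966333, +0.075896)
rvec = θ·k = (+0.103528, -0.406937, +0.031961)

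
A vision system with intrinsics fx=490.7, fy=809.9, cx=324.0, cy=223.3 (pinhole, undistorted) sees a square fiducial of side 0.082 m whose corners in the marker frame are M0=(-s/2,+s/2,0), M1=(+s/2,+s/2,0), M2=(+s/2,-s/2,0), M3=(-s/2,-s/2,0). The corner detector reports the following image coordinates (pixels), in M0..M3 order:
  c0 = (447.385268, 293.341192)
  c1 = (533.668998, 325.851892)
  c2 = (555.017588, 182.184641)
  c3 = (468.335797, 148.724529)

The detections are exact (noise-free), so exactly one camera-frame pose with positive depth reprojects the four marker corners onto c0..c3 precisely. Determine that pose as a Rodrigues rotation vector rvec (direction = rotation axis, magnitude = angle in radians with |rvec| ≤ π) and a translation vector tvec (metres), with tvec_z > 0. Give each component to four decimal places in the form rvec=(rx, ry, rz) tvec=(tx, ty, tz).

rvec=(0.0353, -0.0249, 0.2257) tvec=(0.1620, 0.0080, 0.4485)

Intrinsics K: fx=490.7, fy=809.9, cx=324.0, cy=223.3
Marker side s = 0.082 m; corners in marker frame (Z=0):
  M0 = (-0.0410, +0.0410, 0)
  M1 = (+0.0410, +0.0410, 0)
  M2 = (+0.0410, -0.0410, 0)
  M3 = (-0.0410, -0.0410, 0)
Detected image corners:
  c0 = (447.385268, 293.341192) px
  c1 = (533.668998, 325.851892) px
  c2 = (555.017588, 182.184641) px
  c3 = (468.335797, 148.724529) px
Planar DLT: solve 8×8 A·h = b for H (H[2,2]=1):
  H  [+1086.68288 -221.96914 +501.18409]
  H  [+417.42275 +1774.85822 +237.78082]
  H  [+0.06390 +0.07176 +1.00000]
B = K⁻¹H; ‖b₁‖=2.229580, ‖b₂‖=2.229580; λ = 2/(‖b₁‖+‖b₂‖) = 0.448515, sign → tz>0 ⇒ λ=+0.448515
r₁ = λ·B[:,0] = (+0.97434,+0.22326,+0.02866); r₂ = λ·B[:,1] = (-0.22414,+0.97403,+0.03219)
r₃ = r₁×r₂ = (-0.02073,-0.03778,+0.99907); SVD([r₁ r₂ r₃]) → R = UVᵀ:
  R  [+0.97434 -0.22414 -0.02073]
  R  [+0.22326 +0.97403 -0.03778]
  R  [+0.02866 +0.03219 +0.99907]
t = (+0.16195, +0.00802, +0.44851) m
tr R = 2.947434; θ = arccos((tr R − 1)/2) = 0.229779 rad = 13.165°
axis k = ((R−Rᵀ)₃₂, (R−Rᵀ)₁₃, (R−Rᵀ)₂₁) / (2 sinθ) = (+0.153600, -0.108432, +0.982166)
rvec = θ·k = (+0.035294, -0.024915, +0.225681)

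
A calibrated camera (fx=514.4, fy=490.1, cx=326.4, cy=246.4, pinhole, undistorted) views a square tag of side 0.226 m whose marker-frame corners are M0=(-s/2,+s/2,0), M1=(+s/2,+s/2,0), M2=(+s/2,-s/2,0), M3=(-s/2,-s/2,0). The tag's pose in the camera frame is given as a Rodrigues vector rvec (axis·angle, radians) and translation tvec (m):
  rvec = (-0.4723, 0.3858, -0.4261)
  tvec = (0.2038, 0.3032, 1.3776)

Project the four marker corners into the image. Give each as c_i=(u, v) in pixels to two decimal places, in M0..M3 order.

c0=(380.79, 409.18) c1=(459.04, 375.71) c2=(423.33, 301.59) c3=(352.62, 335.35)

Intrinsics K: fx=514.4, fy=490.1, cx=326.4, cy=246.4
Marker side s = 0.226 m; corners in marker frame (Z=0):
  M0 = (-0.1130, +0.1130, 0)
  M1 = (+0.1130, +0.1130, 0)
  M2 = (+0.1130, -0.1130, 0)
  M3 = (-0.1130, -0.1130, 0)
rvec = (-0.4723, 0.3858, -0.4261), |rvec| = θ = 0.74396 rad = 42.626°
Rodrigues: sinθ=0.67720, 1−cosθ=0.26420; R = I + sinθ·[k]× + (1−cosθ)·[k]×²:
    [+0.84228 +0.30089 +0.44725]
    [-0.47485 +0.80685 +0.35145]
    [-0.25512 -0.50840 +0.82247]
t = (0.2038, 0.3032, 1.3776) m
M0: Pc = R·M0+t = (+0.14262, +0.44803, +1.34898); u = 514.4·(+0.14262)/1.34898 + 326.4 = 380.7856, v = 490.1·(+0.44803)/1.34898 + 246.4 = 409.1751
M1: Pc = R·M1+t = (+0.33298, +0.34072, +1.29132); u = 514.4·(+0.33298)/1.29132 + 326.4 = 459.0420, v = 490.1·(+0.34072)/1.29132 + 246.4 = 375.7129
M2: Pc = R·M2+t = (+0.26498, +0.15837, +1.40622); u = 514.4·(+0.26498)/1.40622 + 326.4 = 423.3296, v = 490.1·(+0.15837)/1.40622 + 246.4 = 301.5950
M3: Pc = R·M3+t = (+0.07462, +0.26568, +1.46388); u = 514.4·(+0.07462)/1.46388 + 326.4 = 352.6220, v = 490.1·(+0.26568)/1.46388 + 246.4 = 335.3500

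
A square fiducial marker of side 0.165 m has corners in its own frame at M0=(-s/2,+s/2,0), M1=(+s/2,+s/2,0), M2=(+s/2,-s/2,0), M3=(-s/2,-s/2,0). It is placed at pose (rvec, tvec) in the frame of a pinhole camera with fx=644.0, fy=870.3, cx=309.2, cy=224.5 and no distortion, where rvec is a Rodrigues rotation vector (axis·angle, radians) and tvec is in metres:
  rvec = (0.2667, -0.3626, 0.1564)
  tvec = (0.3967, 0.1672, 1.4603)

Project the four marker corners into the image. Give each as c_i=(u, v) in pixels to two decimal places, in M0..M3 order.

c0=(444.42, 367.07) c1=(503.96, 371.12) c2=(523.25, 281.90) c3=(462.95, 273.88)

Intrinsics K: fx=644.0, fy=870.3, cx=309.2, cy=224.5
Marker side s = 0.165 m; corners in marker frame (Z=0):
  M0 = (-0.0825, +0.0825, 0)
  M1 = (+0.0825, +0.0825, 0)
  M2 = (+0.0825, -0.0825, 0)
  M3 = (-0.0825, -0.0825, 0)
rvec = (0.2667, -0.3626, 0.1564), |rvec| = θ = 0.47652 rad = 27.302°
Rodrigues: sinθ=0.45869, 1−cosθ=0.11140; R = I + sinθ·[k]× + (1−cosθ)·[k]×²:
    [+0.92349 -0.19799 -0.32857]
    [+0.10310 +0.95310 -0.28454]
    [+0.36950 +0.22890 +0.90060]
t = (0.3967, 0.1672, 1.4603) m
M0: Pc = R·M0+t = (+0.30418, +0.23732, +1.44870); u = 644.0·(+0.30418)/1.44870 + 309.2 = 444.4179, v = 870.3·(+0.23732)/1.44870 + 224.5 = 367.0718
M1: Pc = R·M1+t = (+0.45655, +0.25434, +1.50967); u = 644.0·(+0.45655)/1.50967 + 309.2 = 503.9586, v = 870.3·(+0.25434)/1.50967 + 224.5 = 371.1213
M2: Pc = R·M2+t = (+0.48922, +0.09708, +1.47190); u = 644.0·(+0.48922)/1.47190 + 309.2 = 523.2495, v = 870.3·(+0.09708)/1.47190 + 224.5 = 281.8982
M3: Pc = R·M3+t = (+0.33685, +0.08006, +1.41093); u = 644.0·(+0.33685)/1.41093 + 309.2 = 462.9486, v = 870.3·(+0.08006)/1.41093 + 224.5 = 273.8850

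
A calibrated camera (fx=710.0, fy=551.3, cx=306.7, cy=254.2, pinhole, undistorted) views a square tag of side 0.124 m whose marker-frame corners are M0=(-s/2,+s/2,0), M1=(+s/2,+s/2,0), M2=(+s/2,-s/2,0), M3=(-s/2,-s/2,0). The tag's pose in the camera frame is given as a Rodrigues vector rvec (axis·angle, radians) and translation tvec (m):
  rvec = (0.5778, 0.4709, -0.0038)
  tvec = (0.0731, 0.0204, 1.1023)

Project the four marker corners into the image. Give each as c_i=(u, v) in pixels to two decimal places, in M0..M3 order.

Intrinsics K: fx=710.0, fy=551.3, cx=306.7, cy=254.2
Marker side s = 0.124 m; corners in marker frame (Z=0):
  M0 = (-0.0620, +0.0620, 0)
  M1 = (+0.0620, +0.0620, 0)
  M2 = (+0.0620, -0.0620, 0)
  M3 = (-0.0620, -0.0620, 0)
rvec = (0.5778, 0.4709, -0.0038), |rvec| = θ = 0.74540 rad = 42.708°
Rodrigues: sinθ=0.67826, 1−cosθ=0.26518; R = I + sinθ·[k]× + (1−cosθ)·[k]×²:
    [+0.89416 +0.13332 +0.42744]
    [+0.12640 +0.84065 -0.52662]
    [-0.42954 +0.52491 +0.73483]
t = (0.0731, 0.0204, 1.1023) m
M0: Pc = R·M0+t = (+0.02593, +0.06468, +1.16148); u = 710.0·(+0.02593)/1.16148 + 306.7 = 322.5494, v = 551.3·(+0.06468)/1.16148 + 254.2 = 284.9024
M1: Pc = R·M1+t = (+0.13680, +0.08036, +1.10821); u = 710.0·(+0.13680)/1.10821 + 306.7 = 394.3461, v = 551.3·(+0.08036)/1.10821 + 254.2 = 294.1752
M2: Pc = R·M2+t = (+0.12027, -0.02388, +1.04312); u = 710.0·(+0.12027)/1.04312 + 306.7 = 388.5630, v = 551.3·(-0.02388)/1.04312 + 254.2 = 241.5773
M3: Pc = R·M3+t = (+0.00940, -0.03956, +1.09639); u = 710.0·(+0.00940)/1.09639 + 306.7 = 312.7850, v = 551.3·(-0.03956)/1.09639 + 254.2 = 234.3092

c0=(322.55, 284.90) c1=(394.35, 294.18) c2=(388.56, 241.58) c3=(312.78, 234.31)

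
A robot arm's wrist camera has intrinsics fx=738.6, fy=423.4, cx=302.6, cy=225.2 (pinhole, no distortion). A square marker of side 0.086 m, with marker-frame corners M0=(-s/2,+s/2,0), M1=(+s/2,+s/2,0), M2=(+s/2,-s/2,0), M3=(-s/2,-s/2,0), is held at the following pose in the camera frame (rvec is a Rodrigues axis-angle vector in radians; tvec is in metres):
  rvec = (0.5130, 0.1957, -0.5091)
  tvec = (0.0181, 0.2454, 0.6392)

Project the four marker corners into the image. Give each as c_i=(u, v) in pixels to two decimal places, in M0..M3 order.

c0=(306.09, 411.89) c1=(390.84, 395.98) c2=(342.72, 361.14) c3=(255.13, 379.39)

Intrinsics K: fx=738.6, fy=423.4, cx=302.6, cy=225.2
Marker side s = 0.086 m; corners in marker frame (Z=0):
  M0 = (-0.0430, +0.0430, 0)
  M1 = (+0.0430, +0.0430, 0)
  M2 = (+0.0430, -0.0430, 0)
  M3 = (-0.0430, -0.0430, 0)
rvec = (0.5130, 0.1957, -0.5091), |rvec| = θ = 0.74877 rad = 42.901°
Rodrigues: sinθ=0.68074, 1−cosθ=0.26747; R = I + sinθ·[k]× + (1−cosθ)·[k]×²:
    [+0.85808 +0.51074 +0.05332]
    [-0.41495 +0.75080 -0.51392]
    [-0.30252 +0.41886 +0.85618]
t = (0.0181, 0.2454, 0.6392) m
M0: Pc = R·M0+t = (+0.00316, +0.29553, +0.67022); u = 738.6·(+0.00316)/0.67022 + 302.6 = 306.0872, v = 423.4·(+0.29553)/0.67022 + 225.2 = 411.8945
M1: Pc = R·M1+t = (+0.07696, +0.25984, +0.64420); u = 738.6·(+0.07696)/0.64420 + 302.6 = 390.8364, v = 423.4·(+0.25984)/0.64420 + 225.2 = 395.9800
M2: Pc = R·M2+t = (+0.03304, +0.19527, +0.60818); u = 738.6·(+0.03304)/0.60818 + 302.6 = 342.7198, v = 423.4·(+0.19527)/0.60818 + 225.2 = 361.1439
M3: Pc = R·M3+t = (-0.04076, +0.23096, +0.63420); u = 738.6·(-0.04076)/0.63420 + 302.6 = 255.1309, v = 423.4·(+0.23096)/0.63420 + 225.2 = 379.3914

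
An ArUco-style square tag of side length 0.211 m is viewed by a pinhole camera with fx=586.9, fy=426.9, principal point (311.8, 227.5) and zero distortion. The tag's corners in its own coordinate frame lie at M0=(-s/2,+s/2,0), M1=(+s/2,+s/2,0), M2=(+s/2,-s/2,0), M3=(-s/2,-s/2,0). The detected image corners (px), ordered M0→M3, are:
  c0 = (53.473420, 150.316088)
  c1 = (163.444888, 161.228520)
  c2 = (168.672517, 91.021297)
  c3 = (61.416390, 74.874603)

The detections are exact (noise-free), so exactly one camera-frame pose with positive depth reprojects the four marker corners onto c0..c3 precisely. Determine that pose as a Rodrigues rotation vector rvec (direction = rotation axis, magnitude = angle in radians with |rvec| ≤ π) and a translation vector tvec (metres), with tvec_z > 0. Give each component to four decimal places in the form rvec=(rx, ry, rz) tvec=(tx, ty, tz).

rvec=(-0.1085, -0.4464, 0.0491) tvec=(-0.4026, -0.3027, 1.1937)

Intrinsics K: fx=586.9, fy=426.9, cx=311.8, cy=227.5
Marker side s = 0.211 m; corners in marker frame (Z=0):
  M0 = (-0.1055, +0.1055, 0)
  M1 = (+0.1055, +0.1055, 0)
  M2 = (+0.1055, -0.1055, 0)
  M3 = (-0.1055, -0.1055, 0)
Detected image corners:
  c0 = (53.473420, 150.316088) px
  c1 = (163.444888, 161.228520) px
  c2 = (168.672517, 91.021297) px
  c3 = (61.416390, 74.874603) px
Planar DLT: solve 8×8 A·h = b for H (H[2,2]=1):
  H  [+554.76735 -41.77742 +113.84004]
  H  [+107.05187 +333.12291 +119.24444]
  H  [+0.35861 -0.09674 +1.00000]
B = K⁻¹H; ‖b₁‖=0.837724, ‖b₂‖=0.837724; λ = 2/(‖b₁‖+‖b₂‖) = 1.193711, sign → tz>0 ⇒ λ=+1.193711
r₁ = λ·B[:,0] = (+0.90093,+0.07121,+0.42808); r₂ = λ·B[:,1] = (-0.02362,+0.99303,-0.11548)
r₃ = r₁×r₂ = (-0.43332,+0.09393,+0.89633); SVD([r₁ r₂ r₃]) → R = UVᵀ:
  R  [+0.90093 -0.02362 -0.43332]
  R  [+0.07121 +0.99303 +0.09393]
  R  [+0.42808 -0.11548 +0.89633]
t = (-0.40264, -0.30271, +1.19371) m
tr R = 2.790292; θ = arccos((tr R − 1)/2) = 0.462038 rad = 26.473°
axis k = ((R−Rᵀ)₃₂, (R−Rᵀ)₁₃, (R−Rᵀ)₂₁) / (2 sinθ) = (-0.234881, -0.966186, +0.106370)
rvec = θ·k = (-0.108524, -0.446415, +0.049147)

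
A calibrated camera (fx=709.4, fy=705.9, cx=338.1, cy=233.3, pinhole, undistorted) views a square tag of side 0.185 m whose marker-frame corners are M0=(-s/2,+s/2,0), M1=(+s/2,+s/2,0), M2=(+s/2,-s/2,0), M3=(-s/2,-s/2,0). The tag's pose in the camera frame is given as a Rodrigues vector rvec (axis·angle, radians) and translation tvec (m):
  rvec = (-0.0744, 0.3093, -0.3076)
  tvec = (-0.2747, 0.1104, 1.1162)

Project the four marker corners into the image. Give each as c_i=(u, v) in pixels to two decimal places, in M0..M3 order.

c0=(129.98, 374.82) c1=(229.99, 344.41) c2=(198.00, 229.37) c3=(101.38, 264.52)

Intrinsics K: fx=709.4, fy=705.9, cx=338.1, cy=233.3
Marker side s = 0.185 m; corners in marker frame (Z=0):
  M0 = (-0.0925, +0.0925, 0)
  M1 = (+0.0925, +0.0925, 0)
  M2 = (+0.0925, -0.0925, 0)
  M3 = (-0.0925, -0.0925, 0)
rvec = (-0.0744, 0.3093, -0.3076), |rvec| = θ = 0.44252 rad = 25.354°
Rodrigues: sinθ=0.42821, 1−cosθ=0.09632; R = I + sinθ·[k]× + (1−cosθ)·[k]×²:
    [+0.90640 +0.28634 +0.31056]
    [-0.30898 +0.95074 +0.02520]
    [-0.28805 -0.11879 +0.95022]
t = (-0.2747, 0.1104, 1.1162) m
M0: Pc = R·M0+t = (-0.33206, +0.22692, +1.13186); u = 709.4·(-0.33206)/1.13186 + 338.1 = 129.9814, v = 705.9·(+0.22692)/1.13186 + 233.3 = 374.8245
M1: Pc = R·M1+t = (-0.16437, +0.16976, +1.07857); u = 709.4·(-0.16437)/1.07857 + 338.1 = 229.9888, v = 705.9·(+0.16976)/1.07857 + 233.3 = 344.4061
M2: Pc = R·M2+t = (-0.21734, -0.00612, +1.10054); u = 709.4·(-0.21734)/1.10054 + 338.1 = 198.0020, v = 705.9·(-0.00612)/1.10054 + 233.3 = 229.3723
M3: Pc = R·M3+t = (-0.38503, +0.05104, +1.15383); u = 709.4·(-0.38503)/1.15383 + 338.1 = 101.3767, v = 705.9·(+0.05104)/1.15383 + 233.3 = 264.5241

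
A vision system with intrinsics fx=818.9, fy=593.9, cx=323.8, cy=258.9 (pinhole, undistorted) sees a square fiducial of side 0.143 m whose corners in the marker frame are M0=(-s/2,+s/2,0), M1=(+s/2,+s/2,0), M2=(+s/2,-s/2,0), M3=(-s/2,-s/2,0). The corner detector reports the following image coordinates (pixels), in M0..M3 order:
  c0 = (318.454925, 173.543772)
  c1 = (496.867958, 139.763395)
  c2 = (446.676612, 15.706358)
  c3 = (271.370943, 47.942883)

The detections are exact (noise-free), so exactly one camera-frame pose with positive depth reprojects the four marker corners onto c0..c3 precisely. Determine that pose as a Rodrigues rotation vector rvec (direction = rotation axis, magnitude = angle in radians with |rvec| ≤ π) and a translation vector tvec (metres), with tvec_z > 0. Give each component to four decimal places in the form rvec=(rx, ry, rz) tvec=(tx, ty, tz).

Intrinsics K: fx=818.9, fy=593.9, cx=323.8, cy=258.9
Marker side s = 0.143 m; corners in marker frame (Z=0):
  M0 = (-0.0715, +0.0715, 0)
  M1 = (+0.0715, +0.0715, 0)
  M2 = (+0.0715, -0.0715, 0)
  M3 = (-0.0715, -0.0715, 0)
Detected image corners:
  c0 = (318.454925, 173.543772) px
  c1 = (496.867958, 139.763395) px
  c2 = (446.676612, 15.706358) px
  c3 = (271.370943, 47.942883) px
Planar DLT: solve 8×8 A·h = b for H (H[2,2]=1):
  H  [+1255.96917 +287.75651 +383.42317]
  H  [-226.03176 +860.02712 +93.56962]
  H  [+0.05034 -0.13671 +1.00000]
B = K⁻¹H; ‖b₁‖=1.567235, ‖b₂‖=1.567235; λ = 2/(‖b₁‖+‖b₂‖) = 0.638066, sign → tz>0 ⇒ λ=+0.638066
r₁ = λ·B[:,0] = (+0.96592,-0.25684,+0.03212); r₂ = λ·B[:,1] = (+0.25870,+0.96201,-0.08723)
r₃ = r₁×r₂ = (-0.00849,+0.09257,+0.99567); SVD([r₁ r₂ r₃]) → R = UVᵀ:
  R  [+0.96592 +0.25870 -0.00849]
  R  [-0.25684 +0.96201 +0.09257]
  R  [+0.03212 -0.08723 +0.99567]
t = (+0.04646, -0.17763, +0.63807) m
tr R = 2.923600; θ = arccos((tr R − 1)/2) = 0.277293 rad = 15.888°
axis k = ((R−Rᵀ)₃₂, (R−Rᵀ)₁₃, (R−Rᵀ)₂₁) / (2 sinθ) = (-0.328388, -0.074179, -0.941626)
rvec = θ·k = (-0.091060, -0.020569, -0.261106)

rvec=(-0.0911, -0.0206, -0.2611) tvec=(0.0465, -0.1776, 0.6381)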